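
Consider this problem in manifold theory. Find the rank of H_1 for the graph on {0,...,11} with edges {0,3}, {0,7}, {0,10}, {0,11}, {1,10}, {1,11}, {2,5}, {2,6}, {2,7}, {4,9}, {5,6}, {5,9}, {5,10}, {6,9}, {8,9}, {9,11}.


b_1 = E - V + (number of components).
E = 16, V = 12, components = 1.
b_1 = 16 - 12 + 1 = 5

5


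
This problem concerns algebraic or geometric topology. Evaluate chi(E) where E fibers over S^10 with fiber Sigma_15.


chi(S^10) = 2 (n even), chi(Sigma_15) = 2 - 2*15 = -28.
chi(E) = 2 * (-28) = -56

-56


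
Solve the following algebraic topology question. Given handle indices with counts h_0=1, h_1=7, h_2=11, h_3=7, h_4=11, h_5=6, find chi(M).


Handles of index k contribute (-1)^k to chi (same as CW cells).
chi = (1) + (-7) + (11) + (-7) + (11) + (-6) = 3

3


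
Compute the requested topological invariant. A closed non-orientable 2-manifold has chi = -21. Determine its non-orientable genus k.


chi = 2 - k for closed non-orientable surfaces with k crosscaps.
-21 = 2 - k
k = 2 - (-21) = 23

23


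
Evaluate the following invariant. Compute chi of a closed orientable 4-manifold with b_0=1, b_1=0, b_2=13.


By Poincare duality b_k = b_{4-k}, so full Betti numbers: b_0=1, b_1=0, b_2=13, b_3=0, b_4=1.
chi = sum (-1)^k b_k = 15

15


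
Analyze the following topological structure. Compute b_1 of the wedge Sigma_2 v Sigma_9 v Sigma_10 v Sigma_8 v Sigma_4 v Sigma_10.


For a wedge X v Y: reduced H_k(X v Y) = H_k(X) + H_k(Y).
Each Sigma_g contributes b_1 = 2g.
b_1 = 4 + 18 + 20 + 16 + 8 + 20 = 86

86


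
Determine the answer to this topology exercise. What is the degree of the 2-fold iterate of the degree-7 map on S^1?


deg(f) = 7. Degree is multiplicative: deg(f^2) = (deg f)^2.
deg(f^2) = (7)^2 = 49

49


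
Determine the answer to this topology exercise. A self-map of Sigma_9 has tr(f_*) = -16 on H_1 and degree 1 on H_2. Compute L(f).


L(f) = tr(f_0*) - tr(f_1*) + tr(f_2*).
= 1 - (-16) + (1)
= 18

18


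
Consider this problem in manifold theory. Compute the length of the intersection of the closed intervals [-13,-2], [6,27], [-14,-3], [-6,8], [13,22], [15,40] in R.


Intersection = [max(a_i), min(b_i)] = [15, -3].
Since 15 > -3, the intersection is empty.
Length = 0

0


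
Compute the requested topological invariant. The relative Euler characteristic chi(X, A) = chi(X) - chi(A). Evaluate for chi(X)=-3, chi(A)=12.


Relative Euler characteristic: chi(X, A) = chi(X) - chi(A).
= -3 - (12) = -15

-15


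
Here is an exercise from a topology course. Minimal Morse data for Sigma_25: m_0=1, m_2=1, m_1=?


A perfect Morse function has m_k = b_k.
For Sigma_25: b_0=1, b_1=2g=50, b_2=1.
Saddles m_1 = 2g = 50

50


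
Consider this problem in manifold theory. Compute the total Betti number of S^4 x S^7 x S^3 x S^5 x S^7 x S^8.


Total Betti number is multiplicative under products.
Each S^d (d>=1) has total Betti number 2.
There are 6 sphere factors.
Total = 2^6 = 64

64


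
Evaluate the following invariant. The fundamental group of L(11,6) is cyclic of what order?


pi_1(L(p,q)) = Z/pZ for any q coprime to p.
|pi_1(L(11,6))| = 11

11


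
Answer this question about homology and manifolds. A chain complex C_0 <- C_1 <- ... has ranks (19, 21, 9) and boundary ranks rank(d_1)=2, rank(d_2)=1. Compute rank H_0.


rank H_k = rank(ker d_k) - rank(im d_{k+1}).
rank(ker d_0) = rank(C_0) - rank(d_0) = 19 - 0 = 19.
rank(im d_{0+1}) = 2.
rank H_0 = 19 - 2 = 17

17


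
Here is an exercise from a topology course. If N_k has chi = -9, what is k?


chi = 2 - k for closed non-orientable surfaces with k crosscaps.
-9 = 2 - k
k = 2 - (-9) = 11

11


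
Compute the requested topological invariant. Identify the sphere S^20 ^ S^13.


S^m ^ S^n = S^{m+n}.
k = 20 + 13 = 33

33


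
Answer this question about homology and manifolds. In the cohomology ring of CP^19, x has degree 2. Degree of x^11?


|x| = 2 in H^*(CP^n).
|x^11| = 11 * |x| = 11 * 2 = 22

22


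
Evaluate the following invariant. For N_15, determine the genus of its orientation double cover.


chi(N_15) = 2 - 15 = -13.
Double cover: chi(Sigma_g) = 2 * chi(N_15) = 2*(-13) = -26.
2 - 2g = -26, so g = (2 - (-26))/2 = 28/2 = 14

14


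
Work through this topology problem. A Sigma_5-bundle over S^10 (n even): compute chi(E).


chi(S^10) = 2 (n even), chi(Sigma_5) = 2 - 2*5 = -8.
chi(E) = 2 * (-8) = -16

-16


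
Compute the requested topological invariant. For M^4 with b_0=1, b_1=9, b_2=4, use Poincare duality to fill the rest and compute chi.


By Poincare duality b_k = b_{4-k}, so full Betti numbers: b_0=1, b_1=9, b_2=4, b_3=9, b_4=1.
chi = sum (-1)^k b_k = -12

-12


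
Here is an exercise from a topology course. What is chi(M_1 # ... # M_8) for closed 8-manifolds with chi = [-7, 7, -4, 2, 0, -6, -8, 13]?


For n-manifolds: chi(A#B) = chi(A) + chi(B) - chi(S^8).
chi(S^8) = 1 + (-1)^8 = 2.
chi(#) = (sum chi_i) - (8-1)*chi(S^8) = -3 - 7*2 = -17

-17


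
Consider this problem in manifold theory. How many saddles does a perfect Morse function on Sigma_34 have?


A perfect Morse function has m_k = b_k.
For Sigma_34: b_0=1, b_1=2g=68, b_2=1.
Saddles m_1 = 2g = 68

68


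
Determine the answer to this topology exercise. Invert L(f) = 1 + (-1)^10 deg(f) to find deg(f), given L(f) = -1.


L(f) = 1 + (-1)^10 deg(f) on S^10.
-1 = 1 + (-1)^10 * deg(f)
(-1)^10 * deg(f) = -2
deg(f) = -2

-2


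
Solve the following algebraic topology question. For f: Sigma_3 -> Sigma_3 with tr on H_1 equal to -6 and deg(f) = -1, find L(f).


L(f) = tr(f_0*) - tr(f_1*) + tr(f_2*).
= 1 - (-6) + (-1)
= 6

6


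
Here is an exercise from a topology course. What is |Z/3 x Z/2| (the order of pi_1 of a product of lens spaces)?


pi_1(X x Y) = pi_1(X) x pi_1(Y).
pi_1(L(3,1)) = Z/3, pi_1(L(2,1)) = Z/2.
|Z/3 x Z/2| = 3 * 2 = 6

6


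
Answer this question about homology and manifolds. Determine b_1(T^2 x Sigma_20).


pi_1(A x B) = pi_1(A) x pi_1(B); rank of abelianization = b_1.
b_1(T^2) = 2, b_1(Sigma_20) = 2*20 = 40.
b_1(product) = 2 + 40 = 42

42


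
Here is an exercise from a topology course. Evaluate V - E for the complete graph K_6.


K_6: V = 6, E = C(6,2) = 15.
chi = V - E = 6 - 15 = -9

-9


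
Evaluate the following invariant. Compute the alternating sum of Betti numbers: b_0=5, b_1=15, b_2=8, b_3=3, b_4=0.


chi = sum_k (-1)^k b_k.
= (5) + (-15) + (8) + (-3) + (0)
= -5

-5


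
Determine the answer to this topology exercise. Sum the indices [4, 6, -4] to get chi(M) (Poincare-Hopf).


Poincare-Hopf: chi(M) = sum of indices of zeros.
chi = (4) + (6) + (-4) = 6

6


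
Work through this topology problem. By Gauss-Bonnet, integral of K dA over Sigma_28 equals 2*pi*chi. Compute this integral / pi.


Gauss-Bonnet: integral K dA = 2*pi*chi(M).
chi(Sigma_28) = 2 - 2*28 = -54.
(integral K dA)/pi = 2*chi = 2*(-54) = -108

-108


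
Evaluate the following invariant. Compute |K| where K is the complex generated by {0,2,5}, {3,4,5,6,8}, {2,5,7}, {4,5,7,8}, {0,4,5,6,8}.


Each maximal simplex on m vertices has 2^m - 1 nonempty faces.
Take the union (dedupe shared faces).
Total distinct faces = 61

61


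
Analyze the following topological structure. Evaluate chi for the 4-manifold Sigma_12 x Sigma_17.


chi(Sigma_12) = 2 - 2*12 = -22
chi(Sigma_17) = 2 - 2*17 = -32
chi(product) = (-22) * (-32) = 704

704


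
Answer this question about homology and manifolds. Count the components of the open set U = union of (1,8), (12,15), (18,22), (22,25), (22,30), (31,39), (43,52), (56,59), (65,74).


Sort and merge overlapping open intervals.
Merged: (1,8), (12,15), (18,22), (22,30), (31,39), (43,52), (56,59), (65,74).
Number of components = 8

8


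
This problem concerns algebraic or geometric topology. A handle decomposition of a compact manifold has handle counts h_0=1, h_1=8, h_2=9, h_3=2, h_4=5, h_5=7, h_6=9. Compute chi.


Handles of index k contribute (-1)^k to chi (same as CW cells).
chi = (1) + (-8) + (9) + (-2) + (5) + (-7) + (9) = 7

7


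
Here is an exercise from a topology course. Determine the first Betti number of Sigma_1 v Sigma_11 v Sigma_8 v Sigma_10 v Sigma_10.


For a wedge X v Y: reduced H_k(X v Y) = H_k(X) + H_k(Y).
Each Sigma_g contributes b_1 = 2g.
b_1 = 2 + 22 + 16 + 20 + 20 = 80

80


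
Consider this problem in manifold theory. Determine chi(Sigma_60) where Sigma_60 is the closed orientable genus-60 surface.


For a closed orientable surface of genus g: chi = 2 - 2g.
Here g = 60.
chi = 2 - 2*60 = 2 - 120 = -118

-118


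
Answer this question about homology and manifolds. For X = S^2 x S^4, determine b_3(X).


Each S^d has Poincare polynomial 1 + t^d.
The product S^2 x S^4 has Poincare polynomial prod(1+t^d_i).
Expanding: b_0=1, b_2=1, b_4=1, b_6=1.
b_3 = 0

0


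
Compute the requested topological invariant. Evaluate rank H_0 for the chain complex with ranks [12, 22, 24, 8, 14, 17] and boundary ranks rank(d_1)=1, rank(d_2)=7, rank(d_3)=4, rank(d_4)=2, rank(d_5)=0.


rank H_k = rank(ker d_k) - rank(im d_{k+1}).
rank(ker d_0) = rank(C_0) - rank(d_0) = 12 - 0 = 12.
rank(im d_{0+1}) = 1.
rank H_0 = 12 - 1 = 11

11


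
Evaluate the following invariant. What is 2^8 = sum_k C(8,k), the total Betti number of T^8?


b_k(T^8) = C(8,k), so the sum over k is sum_k C(8,k) = 2^8.
Total = 2^8 = 256

256


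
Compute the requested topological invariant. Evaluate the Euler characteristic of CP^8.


CP^8 has one cell in each even dimension 0, 2, ..., 2*8 (8+1 cells total).
All cells are even-dimensional, so chi = number of cells.
chi = 8 + 1 = 9

9


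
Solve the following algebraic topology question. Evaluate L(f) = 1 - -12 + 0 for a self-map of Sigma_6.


L(f) = tr(f_0*) - tr(f_1*) + tr(f_2*).
= 1 - (-12) + (0)
= 13

13


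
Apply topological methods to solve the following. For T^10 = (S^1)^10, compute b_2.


By the Kunneth formula, b_k(T^n) = C(n,k).
b_2(T^10) = C(10,2).
C(10,2) = 10!/(2!*8!) = 45

45


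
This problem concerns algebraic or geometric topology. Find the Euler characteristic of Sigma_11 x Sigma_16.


chi(Sigma_11) = 2 - 2*11 = -20
chi(Sigma_16) = 2 - 2*16 = -30
chi(product) = (-20) * (-30) = 600

600


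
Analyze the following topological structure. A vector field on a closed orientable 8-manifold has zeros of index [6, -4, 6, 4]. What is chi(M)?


Poincare-Hopf: chi(M) = sum of indices of zeros.
chi = (6) + (-4) + (6) + (4) = 12

12


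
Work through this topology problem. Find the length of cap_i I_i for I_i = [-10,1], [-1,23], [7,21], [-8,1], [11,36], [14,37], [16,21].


Intersection = [max(a_i), min(b_i)] = [16, 1].
Since 16 > 1, the intersection is empty.
Length = 0

0


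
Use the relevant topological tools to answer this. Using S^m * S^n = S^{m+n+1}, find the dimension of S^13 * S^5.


Join of spheres: S^m * S^n = S^{m+n+1}.
dim = 13 + 5 + 1 = 19

19


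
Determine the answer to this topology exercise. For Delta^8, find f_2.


Delta^8 has 8+1 vertices. A 2-face is a choice of 2+1 vertices.
f_2 = C(8+1, 2+1) = C(9,3) = 84

84


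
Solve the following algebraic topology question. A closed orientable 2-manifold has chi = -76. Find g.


chi = 2 - 2g for closed orientable surfaces.
-76 = 2 - 2g
2g = 2 - (-76) = 78
g = 39

39


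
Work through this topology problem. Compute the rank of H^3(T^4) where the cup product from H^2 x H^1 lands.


Cup product: H^p x H^q -> H^{p+q}; here p+q = 2+1 = 3.
rank H^k(T^n) = C(n,k).
C(4,3) = 4

4


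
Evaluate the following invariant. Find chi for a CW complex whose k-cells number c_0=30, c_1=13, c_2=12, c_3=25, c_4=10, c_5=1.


chi = sum_k (-1)^k c_k.
= (-1)^0*30 + (-1)^1*13 + (-1)^2*12 + (-1)^3*25 + (-1)^4*10 + (-1)^5*1
= (30) + (-13) + (12) + (-25) + (10) + (-1)
= 13

13


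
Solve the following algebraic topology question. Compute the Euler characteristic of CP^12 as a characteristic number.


For any closed oriented manifold, <e(TM),[M]> = chi(M).
chi(CP^12) = 12+1 = 13

13


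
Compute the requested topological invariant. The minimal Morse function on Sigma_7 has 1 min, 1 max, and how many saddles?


A perfect Morse function has m_k = b_k.
For Sigma_7: b_0=1, b_1=2g=14, b_2=1.
Saddles m_1 = 2g = 14

14


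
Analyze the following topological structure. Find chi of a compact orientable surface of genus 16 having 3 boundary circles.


For a compact orientable surface with genus g and b boundary components: chi = 2 - 2g - b.
chi = 2 - 2*16 - 3 = 2 - 32 - 3 = -33

-33


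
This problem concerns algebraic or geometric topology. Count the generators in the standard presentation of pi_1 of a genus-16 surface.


Standard presentation: pi_1(Sigma_g) = <a_1,b_1,...,a_g,b_g | [a_1,b_1]...[a_g,b_g] = 1>.
Number of generators = 2g = 2*16 = 32

32


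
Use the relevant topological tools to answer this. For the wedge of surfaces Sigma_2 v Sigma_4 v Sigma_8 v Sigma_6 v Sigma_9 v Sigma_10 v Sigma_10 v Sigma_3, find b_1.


For a wedge X v Y: reduced H_k(X v Y) = H_k(X) + H_k(Y).
Each Sigma_g contributes b_1 = 2g.
b_1 = 4 + 8 + 16 + 12 + 18 + 20 + 20 + 6 = 104

104


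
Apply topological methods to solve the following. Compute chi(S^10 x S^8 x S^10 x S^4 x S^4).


chi is multiplicative: chi(X x Y) = chi(X) chi(Y).
Each even-dim sphere has chi = 2. There are 5 factors.
chi = 2^5 = 32

32


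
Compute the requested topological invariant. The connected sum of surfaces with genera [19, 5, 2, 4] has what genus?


Genus is additive under connected sum of orientable surfaces.
g = 19 + 5 + 2 + 4 = 30

30


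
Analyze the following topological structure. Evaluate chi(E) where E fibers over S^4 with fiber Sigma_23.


chi(S^4) = 2 (n even), chi(Sigma_23) = 2 - 2*23 = -44.
chi(E) = 2 * (-44) = -88

-88


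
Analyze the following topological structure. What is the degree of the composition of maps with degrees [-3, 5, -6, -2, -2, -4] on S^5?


Degree is multiplicative: deg(composition) = product of degrees.
= (-3) * (5) * (-6) * (-2) * (-2) * (-4) = -1440

-1440


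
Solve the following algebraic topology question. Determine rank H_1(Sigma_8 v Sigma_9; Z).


For a wedge: H_1(A v B) = H_1(A) + H_1(B).
b_1(Sigma_8) = 16, b_1(Sigma_9) = 18.
b_1 = 16 + 18 = 34

34


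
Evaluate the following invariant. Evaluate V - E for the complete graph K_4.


K_4: V = 4, E = C(4,2) = 6.
chi = V - E = 4 - 6 = -2

-2


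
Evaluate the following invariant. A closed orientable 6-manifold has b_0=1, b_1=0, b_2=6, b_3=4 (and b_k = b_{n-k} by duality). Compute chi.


By Poincare duality b_k = b_{6-k}, so full Betti numbers: b_0=1, b_1=0, b_2=6, b_3=4, b_4=6, b_5=0, b_6=1.
chi = sum (-1)^k b_k = 10

10


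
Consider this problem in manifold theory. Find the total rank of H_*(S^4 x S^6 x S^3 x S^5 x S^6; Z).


Total Betti number is multiplicative under products.
Each S^d (d>=1) has total Betti number 2.
There are 5 sphere factors.
Total = 2^5 = 32

32


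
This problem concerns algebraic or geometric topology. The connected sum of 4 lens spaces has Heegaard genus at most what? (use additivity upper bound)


Heegaard genus satisfies g(A#B) <= g(A) + g(B).
Each lens space has g = 1.
Upper bound: 4 * 1 = 4

4


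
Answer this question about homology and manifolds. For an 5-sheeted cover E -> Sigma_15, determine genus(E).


For an n-sheeted cover: chi(E) = n * chi(B).
chi(Sigma_15) = 2 - 2*15 = -28.
chi(E) = 5 * (-28) = -140.
genus(E) = (2 - chi(E))/2 = (2 - (-140))/2 = 142/2 = 71

71


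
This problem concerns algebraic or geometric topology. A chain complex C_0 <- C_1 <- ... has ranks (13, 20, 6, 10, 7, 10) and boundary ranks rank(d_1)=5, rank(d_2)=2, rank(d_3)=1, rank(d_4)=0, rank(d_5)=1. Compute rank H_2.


rank H_k = rank(ker d_k) - rank(im d_{k+1}).
rank(ker d_2) = rank(C_2) - rank(d_2) = 6 - 2 = 4.
rank(im d_{2+1}) = 1.
rank H_2 = 4 - 1 = 3

3


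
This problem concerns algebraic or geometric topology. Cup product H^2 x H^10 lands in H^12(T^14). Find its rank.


Cup product: H^p x H^q -> H^{p+q}; here p+q = 2+10 = 12.
rank H^k(T^n) = C(n,k).
C(14,12) = 91

91


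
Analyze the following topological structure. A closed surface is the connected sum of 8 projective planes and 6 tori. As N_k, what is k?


Since a >= 1, the sum is non-orientable; each T^2 can be replaced by RP^2 # RP^2 (since T^2#RP^2 = 3RP^2).
Total crosscaps k = 8 + 2*6 = 20.
Check via chi: chi = 8*1 + 6*0 - (8+6-1)*2 = -18 = 2 - k = -18. Consistent.

20


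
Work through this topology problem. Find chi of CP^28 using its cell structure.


CP^28 has one cell in each even dimension 0, 2, ..., 2*28 (28+1 cells total).
All cells are even-dimensional, so chi = number of cells.
chi = 28 + 1 = 29

29


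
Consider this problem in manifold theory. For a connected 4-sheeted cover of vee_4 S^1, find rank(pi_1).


Nielsen-Schreier: an index-n subgroup of F_r is free of rank 1 + n(r-1).
Equivalently: chi(cover) = n*chi(base); chi(vee_r S^1) = 1 - 4 = -3.
chi(E) = 4*(-3) = -12; rank = 1 - chi(E) = 1 - (-12) = 13.
rank = 1 + 4*(4-1) = 1 + 12 = 13

13


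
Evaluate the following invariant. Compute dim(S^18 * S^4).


Join of spheres: S^m * S^n = S^{m+n+1}.
dim = 18 + 4 + 1 = 23

23


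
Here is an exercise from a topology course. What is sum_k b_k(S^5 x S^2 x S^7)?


Total Betti number is multiplicative under products.
Each S^d (d>=1) has total Betti number 2.
There are 3 sphere factors.
Total = 2^3 = 8

8


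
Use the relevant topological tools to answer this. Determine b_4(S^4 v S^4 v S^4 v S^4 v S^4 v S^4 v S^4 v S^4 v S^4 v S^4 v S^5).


For a wedge of spheres, H_k (k>0) is free on one generator per sphere of dimension k.
Spheres of dimension 4: count = 10.
b_4 = 10

10


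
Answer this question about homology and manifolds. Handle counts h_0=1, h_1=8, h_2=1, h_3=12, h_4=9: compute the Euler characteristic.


Handles of index k contribute (-1)^k to chi (same as CW cells).
chi = (1) + (-8) + (1) + (-12) + (9) = -9

-9


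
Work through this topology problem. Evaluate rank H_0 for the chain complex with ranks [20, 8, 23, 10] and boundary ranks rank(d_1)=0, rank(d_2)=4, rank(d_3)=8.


rank H_k = rank(ker d_k) - rank(im d_{k+1}).
rank(ker d_0) = rank(C_0) - rank(d_0) = 20 - 0 = 20.
rank(im d_{0+1}) = 0.
rank H_0 = 20 - 0 = 20

20


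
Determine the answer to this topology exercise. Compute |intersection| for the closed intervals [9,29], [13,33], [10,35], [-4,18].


Intersection = [max(a_i), min(b_i)] = [13, 18].
Length = 18 - 13 = 5

5


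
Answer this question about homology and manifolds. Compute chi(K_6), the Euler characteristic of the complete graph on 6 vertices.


K_6: V = 6, E = C(6,2) = 15.
chi = V - E = 6 - 15 = -9

-9


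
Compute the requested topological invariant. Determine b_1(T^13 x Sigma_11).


pi_1(A x B) = pi_1(A) x pi_1(B); rank of abelianization = b_1.
b_1(T^13) = 13, b_1(Sigma_11) = 2*11 = 22.
b_1(product) = 13 + 22 = 35

35


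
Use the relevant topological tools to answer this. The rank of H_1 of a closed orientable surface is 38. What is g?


For a closed orientable surface: b_1 = 2g.
38 = 2g
g = 38 / 2 = 19

19


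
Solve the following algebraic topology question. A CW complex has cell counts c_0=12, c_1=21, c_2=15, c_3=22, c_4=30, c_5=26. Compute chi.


chi = sum_k (-1)^k c_k.
= (-1)^0*12 + (-1)^1*21 + (-1)^2*15 + (-1)^3*22 + (-1)^4*30 + (-1)^5*26
= (12) + (-21) + (15) + (-22) + (30) + (-26)
= -12

-12


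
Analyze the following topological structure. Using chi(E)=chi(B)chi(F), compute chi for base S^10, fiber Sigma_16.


chi(S^10) = 2 (n even), chi(Sigma_16) = 2 - 2*16 = -30.
chi(E) = 2 * (-30) = -60

-60


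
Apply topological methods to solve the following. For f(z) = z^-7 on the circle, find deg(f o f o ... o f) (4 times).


deg(f) = -7. Degree is multiplicative: deg(f^4) = (deg f)^4.
deg(f^4) = (-7)^4 = 2401

2401


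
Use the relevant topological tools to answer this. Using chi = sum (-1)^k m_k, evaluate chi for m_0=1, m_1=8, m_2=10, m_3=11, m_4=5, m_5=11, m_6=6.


Morse theory: chi(M) = sum_k (-1)^k m_k where m_k = #(index-k critical points).
= (1) + (-8) + (10) + (-11) + (5) + (-11) + (6) = -8

-8


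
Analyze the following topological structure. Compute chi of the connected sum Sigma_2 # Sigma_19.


chi(Sigma_2) = 2 - 2*2 = -2
chi(Sigma_19) = 2 - 2*19 = -36
For surfaces: chi(A#B) = chi(A) + chi(B) - 2.
chi = -2 + -36 - 2 = -40

-40


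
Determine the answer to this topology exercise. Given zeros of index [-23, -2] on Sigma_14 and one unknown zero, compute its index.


Poincare-Hopf: sum of indices = chi(M).
chi(Sigma_14) = 2 - 2*14 = -26.
Sum of known indices = -25.
x = chi - (sum known) = -26 - (-25) = -1

-1


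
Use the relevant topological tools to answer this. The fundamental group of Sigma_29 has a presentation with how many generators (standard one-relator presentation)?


Standard presentation: pi_1(Sigma_g) = <a_1,b_1,...,a_g,b_g | [a_1,b_1]...[a_g,b_g] = 1>.
Number of generators = 2g = 2*29 = 58

58


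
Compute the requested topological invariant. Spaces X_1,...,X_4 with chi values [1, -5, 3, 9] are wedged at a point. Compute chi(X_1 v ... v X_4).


chi(A v B) = chi(A) + chi(B) - 1 (one point identified).
For 4 spaces: chi = (sum chi_i) - (4 - 1).
sum = 8; chi = 8 - 3 = 5

5


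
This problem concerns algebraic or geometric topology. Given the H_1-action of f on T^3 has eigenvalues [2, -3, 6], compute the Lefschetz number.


For a torus self-map: L(f) = det(I - A) where A acts on H_1.
L(f) = (1-2) * (1--3) * (1-6) = -1 * 4 * -5 = 20

20


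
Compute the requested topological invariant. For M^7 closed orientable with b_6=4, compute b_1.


Poincare duality for closed orientable n-manifolds: b_k = b_{n-k}.
Here n = 7, so b_1 = b_6 = 4

4


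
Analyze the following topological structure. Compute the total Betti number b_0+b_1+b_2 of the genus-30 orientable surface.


For Sigma_30: b_0 = 1, b_1 = 2g = 60, b_2 = 1.
Total = 1 + 60 + 1 = 62

62


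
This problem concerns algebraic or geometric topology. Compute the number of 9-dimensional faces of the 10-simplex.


Delta^10 has 10+1 vertices. A 9-face is a choice of 9+1 vertices.
f_9 = C(10+1, 9+1) = C(11,10) = 11

11


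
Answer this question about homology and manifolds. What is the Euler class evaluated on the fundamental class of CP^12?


For any closed oriented manifold, <e(TM),[M]> = chi(M).
chi(CP^12) = 12+1 = 13

13


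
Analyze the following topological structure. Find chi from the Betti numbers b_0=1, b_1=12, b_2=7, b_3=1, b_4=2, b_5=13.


chi = sum_k (-1)^k b_k.
= (1) + (-12) + (7) + (-1) + (2) + (-13)
= -16

-16


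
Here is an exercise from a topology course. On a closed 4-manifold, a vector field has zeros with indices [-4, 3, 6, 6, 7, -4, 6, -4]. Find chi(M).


Poincare-Hopf: chi(M) = sum of indices of zeros.
chi = (-4) + (3) + (6) + (6) + (7) + (-4) + (6) + (-4) = 16

16


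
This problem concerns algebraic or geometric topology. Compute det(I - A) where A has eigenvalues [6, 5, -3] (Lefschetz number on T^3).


For a torus self-map: L(f) = det(I - A) where A acts on H_1.
L(f) = (1-6) * (1-5) * (1--3) = -5 * -4 * 4 = 80

80


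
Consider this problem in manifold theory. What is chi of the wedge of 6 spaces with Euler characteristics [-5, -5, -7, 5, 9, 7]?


chi(A v B) = chi(A) + chi(B) - 1 (one point identified).
For 6 spaces: chi = (sum chi_i) - (6 - 1).
sum = 4; chi = 4 - 5 = -1

-1


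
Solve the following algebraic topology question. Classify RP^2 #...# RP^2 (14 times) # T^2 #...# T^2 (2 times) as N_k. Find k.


Since a >= 1, the sum is non-orientable; each T^2 can be replaced by RP^2 # RP^2 (since T^2#RP^2 = 3RP^2).
Total crosscaps k = 14 + 2*2 = 18.
Check via chi: chi = 14*1 + 2*0 - (14+2-1)*2 = -16 = 2 - k = -16. Consistent.

18


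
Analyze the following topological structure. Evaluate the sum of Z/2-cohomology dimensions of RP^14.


H^k(RP^14; Z/2) = Z/2 for each 0 <= k <= 14.
Total dimension = 14 + 1 = 15

15


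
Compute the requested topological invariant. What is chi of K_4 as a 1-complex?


K_4: V = 4, E = C(4,2) = 6.
chi = V - E = 4 - 6 = -2

-2


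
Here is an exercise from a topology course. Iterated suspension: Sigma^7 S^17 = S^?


Each suspension raises dimension by 1: Sigma S^n = S^{n+1}.
Sigma^7 S^17 = S^{17+7} = S^24

24


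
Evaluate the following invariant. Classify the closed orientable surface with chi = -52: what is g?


chi = 2 - 2g for closed orientable surfaces.
-52 = 2 - 2g
2g = 2 - (-52) = 54
g = 27

27


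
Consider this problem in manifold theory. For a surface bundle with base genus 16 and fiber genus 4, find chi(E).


For a fiber bundle F -> E -> B (with CW structure): chi(E) = chi(B) * chi(F).
chi(Sigma_16) = -30, chi(Sigma_4) = -6.
chi(E) = (-30) * (-6) = 180

180


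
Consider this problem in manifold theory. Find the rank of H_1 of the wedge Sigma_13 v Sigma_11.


For a wedge: H_1(A v B) = H_1(A) + H_1(B).
b_1(Sigma_13) = 26, b_1(Sigma_11) = 22.
b_1 = 26 + 22 = 48

48


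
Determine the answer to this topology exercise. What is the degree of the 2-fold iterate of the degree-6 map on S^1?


deg(f) = 6. Degree is multiplicative: deg(f^2) = (deg f)^2.
deg(f^2) = (6)^2 = 36

36


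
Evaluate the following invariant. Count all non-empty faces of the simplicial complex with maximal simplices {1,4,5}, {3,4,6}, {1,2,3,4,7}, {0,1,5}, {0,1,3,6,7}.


Each maximal simplex on m vertices has 2^m - 1 nonempty faces.
Take the union (dedupe shared faces).
Total distinct faces = 63

63


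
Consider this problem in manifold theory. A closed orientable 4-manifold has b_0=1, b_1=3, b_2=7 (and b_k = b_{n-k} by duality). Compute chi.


By Poincare duality b_k = b_{4-k}, so full Betti numbers: b_0=1, b_1=3, b_2=7, b_3=3, b_4=1.
chi = sum (-1)^k b_k = 3

3


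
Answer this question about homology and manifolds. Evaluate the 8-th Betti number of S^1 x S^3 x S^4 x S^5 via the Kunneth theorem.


Each S^d has Poincare polynomial 1 + t^d.
The product S^1 x S^3 x S^4 x S^5 has Poincare polynomial prod(1+t^d_i).
Expanding: b_0=1, b_1=1, b_3=1, b_4=2, b_5=2, b_6=1, b_7=1, b_8=2, b_9=2, b_10=1, b_12=1, b_13=1.
b_8 = 2

2


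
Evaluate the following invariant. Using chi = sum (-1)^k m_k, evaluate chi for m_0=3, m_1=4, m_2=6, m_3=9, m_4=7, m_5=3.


Morse theory: chi(M) = sum_k (-1)^k m_k where m_k = #(index-k critical points).
= (3) + (-4) + (6) + (-9) + (7) + (-3) = 0

0


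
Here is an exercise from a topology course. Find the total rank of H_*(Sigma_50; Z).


For Sigma_50: b_0 = 1, b_1 = 2g = 100, b_2 = 1.
Total = 1 + 100 + 1 = 102

102


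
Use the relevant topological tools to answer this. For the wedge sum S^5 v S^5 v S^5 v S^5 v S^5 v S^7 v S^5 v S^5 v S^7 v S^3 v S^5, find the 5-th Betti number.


For a wedge of spheres, H_k (k>0) is free on one generator per sphere of dimension k.
Spheres of dimension 5: count = 8.
b_5 = 8

8


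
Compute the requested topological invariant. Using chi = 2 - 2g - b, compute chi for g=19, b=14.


For a compact orientable surface with genus g and b boundary components: chi = 2 - 2g - b.
chi = 2 - 2*19 - 14 = 2 - 38 - 14 = -50

-50


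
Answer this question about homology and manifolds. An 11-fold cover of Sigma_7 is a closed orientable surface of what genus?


For an n-sheeted cover: chi(E) = n * chi(B).
chi(Sigma_7) = 2 - 2*7 = -12.
chi(E) = 11 * (-12) = -132.
genus(E) = (2 - chi(E))/2 = (2 - (-132))/2 = 134/2 = 67

67


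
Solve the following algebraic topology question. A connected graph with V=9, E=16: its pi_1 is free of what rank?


For a connected graph: rank(pi_1) = b_1 = E - V + 1 = 1 - chi.
chi = V - E = 9 - 16 = -7.
rank = 1 - (-7) = 16 - 9 + 1 = 8

8


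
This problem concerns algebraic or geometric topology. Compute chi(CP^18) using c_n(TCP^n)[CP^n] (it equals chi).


For any closed oriented manifold, <e(TM),[M]> = chi(M).
chi(CP^18) = 18+1 = 19

19


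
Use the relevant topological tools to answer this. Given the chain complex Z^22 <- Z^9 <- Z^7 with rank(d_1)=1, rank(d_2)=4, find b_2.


rank H_k = rank(ker d_k) - rank(im d_{k+1}).
rank(ker d_2) = rank(C_2) - rank(d_2) = 7 - 4 = 3.
rank(im d_{2+1}) = 0.
rank H_2 = 3 - 0 = 3

3


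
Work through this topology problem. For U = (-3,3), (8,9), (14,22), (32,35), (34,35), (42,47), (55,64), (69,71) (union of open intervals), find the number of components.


Sort and merge overlapping open intervals.
Merged: (-3,3), (8,9), (14,22), (32,35), (42,47), (55,64), (69,71).
Number of components = 7

7


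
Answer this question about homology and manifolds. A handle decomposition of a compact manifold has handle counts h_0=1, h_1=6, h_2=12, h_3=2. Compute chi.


Handles of index k contribute (-1)^k to chi (same as CW cells).
chi = (1) + (-6) + (12) + (-2) = 5

5


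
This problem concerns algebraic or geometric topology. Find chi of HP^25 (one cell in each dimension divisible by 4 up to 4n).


HP^25 has one cell in each dimension 0, 4, ..., 4*25 (25+1 cells, all even-dim).
chi = 25 + 1 = 26

26


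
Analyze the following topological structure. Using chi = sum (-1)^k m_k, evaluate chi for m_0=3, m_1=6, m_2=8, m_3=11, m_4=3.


Morse theory: chi(M) = sum_k (-1)^k m_k where m_k = #(index-k critical points).
= (3) + (-6) + (8) + (-11) + (3) = -3

-3


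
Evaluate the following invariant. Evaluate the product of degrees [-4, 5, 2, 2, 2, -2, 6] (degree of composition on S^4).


Degree is multiplicative: deg(composition) = product of degrees.
= (-4) * (5) * (2) * (2) * (2) * (-2) * (6) = 1920

1920


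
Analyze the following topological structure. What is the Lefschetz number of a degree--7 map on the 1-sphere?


On S^1: L(f) = tr(f_0*) + (-1)^1 tr(f_1*) = 1 + (-1)^1 * deg(f).
L(f) = 1 + (-1)^1 * -7 = 1 + 7 = 8

8


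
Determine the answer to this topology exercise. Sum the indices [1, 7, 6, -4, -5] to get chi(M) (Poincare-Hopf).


Poincare-Hopf: chi(M) = sum of indices of zeros.
chi = (1) + (7) + (6) + (-4) + (-5) = 5

5


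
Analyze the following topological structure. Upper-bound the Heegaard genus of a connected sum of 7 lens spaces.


Heegaard genus satisfies g(A#B) <= g(A) + g(B).
Each lens space has g = 1.
Upper bound: 7 * 1 = 7

7


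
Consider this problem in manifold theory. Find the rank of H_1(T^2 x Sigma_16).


pi_1(A x B) = pi_1(A) x pi_1(B); rank of abelianization = b_1.
b_1(T^2) = 2, b_1(Sigma_16) = 2*16 = 32.
b_1(product) = 2 + 32 = 34

34


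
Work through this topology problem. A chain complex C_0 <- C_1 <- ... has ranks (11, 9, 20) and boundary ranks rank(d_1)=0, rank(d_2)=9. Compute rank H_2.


rank H_k = rank(ker d_k) - rank(im d_{k+1}).
rank(ker d_2) = rank(C_2) - rank(d_2) = 20 - 9 = 11.
rank(im d_{2+1}) = 0.
rank H_2 = 11 - 0 = 11

11


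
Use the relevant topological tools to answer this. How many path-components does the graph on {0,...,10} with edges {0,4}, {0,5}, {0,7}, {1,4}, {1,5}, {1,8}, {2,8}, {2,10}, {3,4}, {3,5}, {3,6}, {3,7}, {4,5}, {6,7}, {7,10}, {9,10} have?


Run DFS/union-find over 11 vertices.
V = 11, E = 16.
Number of components = 1

1


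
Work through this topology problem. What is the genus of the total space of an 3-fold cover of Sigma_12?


For an n-sheeted cover: chi(E) = n * chi(B).
chi(Sigma_12) = 2 - 2*12 = -22.
chi(E) = 3 * (-22) = -66.
genus(E) = (2 - chi(E))/2 = (2 - (-66))/2 = 68/2 = 34

34


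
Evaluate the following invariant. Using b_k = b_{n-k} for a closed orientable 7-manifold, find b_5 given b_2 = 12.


Poincare duality for closed orientable n-manifolds: b_k = b_{n-k}.
Here n = 7, so b_5 = b_2 = 12

12


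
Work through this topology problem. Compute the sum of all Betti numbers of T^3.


b_k(T^3) = C(3,k), so the sum over k is sum_k C(3,k) = 2^3.
Total = 2^3 = 8

8


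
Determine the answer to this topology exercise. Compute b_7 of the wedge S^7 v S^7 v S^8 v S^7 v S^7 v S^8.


For a wedge of spheres, H_k (k>0) is free on one generator per sphere of dimension k.
Spheres of dimension 7: count = 4.
b_7 = 4

4


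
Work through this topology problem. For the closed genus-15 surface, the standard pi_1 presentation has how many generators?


Standard presentation: pi_1(Sigma_g) = <a_1,b_1,...,a_g,b_g | [a_1,b_1]...[a_g,b_g] = 1>.
Number of generators = 2g = 2*15 = 30

30


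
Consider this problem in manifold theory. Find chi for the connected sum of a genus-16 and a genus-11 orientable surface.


chi(Sigma_16) = 2 - 2*16 = -30
chi(Sigma_11) = 2 - 2*11 = -20
For surfaces: chi(A#B) = chi(A) + chi(B) - 2.
chi = -30 + -20 - 2 = -52

-52


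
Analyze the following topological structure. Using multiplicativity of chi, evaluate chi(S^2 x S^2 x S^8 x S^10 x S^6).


chi is multiplicative: chi(X x Y) = chi(X) chi(Y).
Each even-dim sphere has chi = 2. There are 5 factors.
chi = 2^5 = 32

32


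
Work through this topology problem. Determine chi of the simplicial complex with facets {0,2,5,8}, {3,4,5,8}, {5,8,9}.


Enumerate all faces; f-vector: f_0=7, f_1=13, f_2=9, f_3=2.
chi = sum (-1)^k f_k = 1

1


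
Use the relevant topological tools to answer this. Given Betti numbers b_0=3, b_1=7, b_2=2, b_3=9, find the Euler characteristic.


chi = sum_k (-1)^k b_k.
= (3) + (-7) + (2) + (-9)
= -11

-11


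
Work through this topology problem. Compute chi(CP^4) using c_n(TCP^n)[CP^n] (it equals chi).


For any closed oriented manifold, <e(TM),[M]> = chi(M).
chi(CP^4) = 4+1 = 5

5


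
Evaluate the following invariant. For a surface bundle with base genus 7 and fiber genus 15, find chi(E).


For a fiber bundle F -> E -> B (with CW structure): chi(E) = chi(B) * chi(F).
chi(Sigma_7) = -12, chi(Sigma_15) = -28.
chi(E) = (-12) * (-28) = 336

336


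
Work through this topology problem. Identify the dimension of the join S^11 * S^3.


Join of spheres: S^m * S^n = S^{m+n+1}.
dim = 11 + 3 + 1 = 15

15


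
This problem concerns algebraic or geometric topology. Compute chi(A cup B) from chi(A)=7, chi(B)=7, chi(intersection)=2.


chi(A cup B) = chi(A) + chi(B) - chi(A cap B)
= 7 + (7) - (2)
= 12

12


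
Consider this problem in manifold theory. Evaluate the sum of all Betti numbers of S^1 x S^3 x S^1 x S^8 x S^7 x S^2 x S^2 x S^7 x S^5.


Total Betti number is multiplicative under products.
Each S^d (d>=1) has total Betti number 2.
There are 9 sphere factors.
Total = 2^9 = 512

512


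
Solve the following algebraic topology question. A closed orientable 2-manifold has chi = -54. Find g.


chi = 2 - 2g for closed orientable surfaces.
-54 = 2 - 2g
2g = 2 - (-54) = 56
g = 28

28


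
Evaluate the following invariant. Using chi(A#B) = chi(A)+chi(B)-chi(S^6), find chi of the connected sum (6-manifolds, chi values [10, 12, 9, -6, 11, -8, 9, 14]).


For n-manifolds: chi(A#B) = chi(A) + chi(B) - chi(S^6).
chi(S^6) = 1 + (-1)^6 = 2.
chi(#) = (sum chi_i) - (8-1)*chi(S^6) = 51 - 7*2 = 37

37


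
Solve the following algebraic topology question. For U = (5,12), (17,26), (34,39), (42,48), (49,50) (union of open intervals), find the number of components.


Sort and merge overlapping open intervals.
Merged: (5,12), (17,26), (34,39), (42,48), (49,50).
Number of components = 5

5


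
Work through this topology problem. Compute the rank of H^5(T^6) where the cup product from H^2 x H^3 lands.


Cup product: H^p x H^q -> H^{p+q}; here p+q = 2+3 = 5.
rank H^k(T^n) = C(n,k).
C(6,5) = 6

6


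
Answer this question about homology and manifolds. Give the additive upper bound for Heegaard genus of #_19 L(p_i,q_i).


Heegaard genus satisfies g(A#B) <= g(A) + g(B).
Each lens space has g = 1.
Upper bound: 19 * 1 = 19

19


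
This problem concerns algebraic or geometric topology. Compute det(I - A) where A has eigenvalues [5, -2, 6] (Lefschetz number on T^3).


For a torus self-map: L(f) = det(I - A) where A acts on H_1.
L(f) = (1-5) * (1--2) * (1-6) = -4 * 3 * -5 = 60

60


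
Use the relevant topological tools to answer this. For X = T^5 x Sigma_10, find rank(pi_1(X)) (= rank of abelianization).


pi_1(A x B) = pi_1(A) x pi_1(B); rank of abelianization = b_1.
b_1(T^5) = 5, b_1(Sigma_10) = 2*10 = 20.
b_1(product) = 5 + 20 = 25

25


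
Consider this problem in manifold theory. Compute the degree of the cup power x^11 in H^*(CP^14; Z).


|x| = 2 in H^*(CP^n).
|x^11| = 11 * |x| = 11 * 2 = 22

22


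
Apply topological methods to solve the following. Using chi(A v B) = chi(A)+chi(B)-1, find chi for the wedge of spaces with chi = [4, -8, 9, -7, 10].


chi(A v B) = chi(A) + chi(B) - 1 (one point identified).
For 5 spaces: chi = (sum chi_i) - (5 - 1).
sum = 8; chi = 8 - 4 = 4

4


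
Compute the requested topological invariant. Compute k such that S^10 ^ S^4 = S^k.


S^m ^ S^n = S^{m+n}.
k = 10 + 4 = 14

14


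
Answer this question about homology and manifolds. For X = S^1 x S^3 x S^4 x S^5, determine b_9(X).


Each S^d has Poincare polynomial 1 + t^d.
The product S^1 x S^3 x S^4 x S^5 has Poincare polynomial prod(1+t^d_i).
Expanding: b_0=1, b_1=1, b_3=1, b_4=2, b_5=2, b_6=1, b_7=1, b_8=2, b_9=2, b_10=1, b_12=1, b_13=1.
b_9 = 2

2


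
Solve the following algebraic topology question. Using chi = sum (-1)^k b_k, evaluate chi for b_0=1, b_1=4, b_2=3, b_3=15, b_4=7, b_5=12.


chi = sum_k (-1)^k b_k.
= (1) + (-4) + (3) + (-15) + (7) + (-12)
= -20

-20


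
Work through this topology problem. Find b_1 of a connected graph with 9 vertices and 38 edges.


For a connected graph: rank(pi_1) = b_1 = E - V + 1 = 1 - chi.
chi = V - E = 9 - 38 = -29.
rank = 1 - (-29) = 38 - 9 + 1 = 30

30


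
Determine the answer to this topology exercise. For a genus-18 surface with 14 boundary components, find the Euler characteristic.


For a compact orientable surface with genus g and b boundary components: chi = 2 - 2g - b.
chi = 2 - 2*18 - 14 = 2 - 36 - 14 = -48

-48


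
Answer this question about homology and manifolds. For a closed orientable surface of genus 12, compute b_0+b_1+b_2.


For Sigma_12: b_0 = 1, b_1 = 2g = 24, b_2 = 1.
Total = 1 + 24 + 1 = 26

26


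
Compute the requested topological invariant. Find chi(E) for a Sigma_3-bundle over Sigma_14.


For a fiber bundle F -> E -> B (with CW structure): chi(E) = chi(B) * chi(F).
chi(Sigma_14) = -26, chi(Sigma_3) = -4.
chi(E) = (-26) * (-4) = 104

104


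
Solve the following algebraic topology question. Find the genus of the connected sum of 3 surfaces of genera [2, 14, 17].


Genus is additive under connected sum of orientable surfaces.
g = 2 + 14 + 17 = 33

33


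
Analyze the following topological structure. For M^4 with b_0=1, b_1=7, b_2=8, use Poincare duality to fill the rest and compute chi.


By Poincare duality b_k = b_{4-k}, so full Betti numbers: b_0=1, b_1=7, b_2=8, b_3=7, b_4=1.
chi = sum (-1)^k b_k = -4

-4


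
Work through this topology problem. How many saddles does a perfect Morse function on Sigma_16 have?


A perfect Morse function has m_k = b_k.
For Sigma_16: b_0=1, b_1=2g=32, b_2=1.
Saddles m_1 = 2g = 32

32


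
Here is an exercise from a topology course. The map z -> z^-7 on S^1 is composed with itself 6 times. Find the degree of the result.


deg(f) = -7. Degree is multiplicative: deg(f^6) = (deg f)^6.
deg(f^6) = (-7)^6 = 117649

117649


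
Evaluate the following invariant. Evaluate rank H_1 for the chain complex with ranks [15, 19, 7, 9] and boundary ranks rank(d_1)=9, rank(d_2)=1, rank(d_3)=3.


rank H_k = rank(ker d_k) - rank(im d_{k+1}).
rank(ker d_1) = rank(C_1) - rank(d_1) = 19 - 9 = 10.
rank(im d_{1+1}) = 1.
rank H_1 = 10 - 1 = 9

9


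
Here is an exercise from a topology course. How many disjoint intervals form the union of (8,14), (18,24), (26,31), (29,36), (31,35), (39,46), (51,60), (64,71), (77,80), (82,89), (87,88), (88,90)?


Sort and merge overlapping open intervals.
Merged: (8,14), (18,24), (26,36), (39,46), (51,60), (64,71), (77,80), (82,90).
Number of components = 8

8
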